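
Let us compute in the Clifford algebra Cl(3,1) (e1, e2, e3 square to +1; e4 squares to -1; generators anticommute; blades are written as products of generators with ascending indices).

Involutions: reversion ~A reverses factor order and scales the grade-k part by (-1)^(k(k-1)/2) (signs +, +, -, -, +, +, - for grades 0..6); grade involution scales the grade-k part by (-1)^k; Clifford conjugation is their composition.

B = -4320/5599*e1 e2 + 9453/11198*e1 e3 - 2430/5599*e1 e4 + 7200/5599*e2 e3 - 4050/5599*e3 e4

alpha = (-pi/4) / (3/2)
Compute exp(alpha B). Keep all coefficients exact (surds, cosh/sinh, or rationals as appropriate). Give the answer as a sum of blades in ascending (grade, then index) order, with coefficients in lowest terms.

B^2 term by term: the squares give (-4320/5599)^2*(e1 e2)^2 + (9453/11198)^2*(e1 e3)^2 + (-2430/5599)^2*(e1 e4)^2 + (7200/5599)^2*(e2 e3)^2 + (-4050/5599)^2*(e3 e4)^2 = 18662400/31348801*(-1) + 89359209/125395204*(-1) + 5904900/31348801*(+1) + 51840000/31348801*(-1) + 16402500/31348801*(+1) = -9/4 (each basis 2-blade squares to minus the product of its generators' squares); cross terms between blades sharing an index anticommute and cancel; the commuting (index-disjoint) pairs give grade-4 terms 2*c*c'*(blade product), which cancel blade by blade — e1 e2 e3 e4: 34992000/31348801 - 34992000/31348801 = 0 — confirming B is simple. So B^2 = -9/4.
B^2 = -9/4 — the series telescopes trigonometrically here: l = 3/2, alpha*l = -pi/4, so exp(alpha B) = cos(-pi/4) + (sin(-pi/4)/(3/2))*B = sqrt(2)/2 + (-sqrt(2)/3)*B.
Answer: sqrt(2)/2 + 1440*sqrt(2)/5599*e1 e2 - 3151*sqrt(2)/11198*e1 e3 + 810*sqrt(2)/5599*e1 e4 - 2400*sqrt(2)/5599*e2 e3 + 1350*sqrt(2)/5599*e3 e4


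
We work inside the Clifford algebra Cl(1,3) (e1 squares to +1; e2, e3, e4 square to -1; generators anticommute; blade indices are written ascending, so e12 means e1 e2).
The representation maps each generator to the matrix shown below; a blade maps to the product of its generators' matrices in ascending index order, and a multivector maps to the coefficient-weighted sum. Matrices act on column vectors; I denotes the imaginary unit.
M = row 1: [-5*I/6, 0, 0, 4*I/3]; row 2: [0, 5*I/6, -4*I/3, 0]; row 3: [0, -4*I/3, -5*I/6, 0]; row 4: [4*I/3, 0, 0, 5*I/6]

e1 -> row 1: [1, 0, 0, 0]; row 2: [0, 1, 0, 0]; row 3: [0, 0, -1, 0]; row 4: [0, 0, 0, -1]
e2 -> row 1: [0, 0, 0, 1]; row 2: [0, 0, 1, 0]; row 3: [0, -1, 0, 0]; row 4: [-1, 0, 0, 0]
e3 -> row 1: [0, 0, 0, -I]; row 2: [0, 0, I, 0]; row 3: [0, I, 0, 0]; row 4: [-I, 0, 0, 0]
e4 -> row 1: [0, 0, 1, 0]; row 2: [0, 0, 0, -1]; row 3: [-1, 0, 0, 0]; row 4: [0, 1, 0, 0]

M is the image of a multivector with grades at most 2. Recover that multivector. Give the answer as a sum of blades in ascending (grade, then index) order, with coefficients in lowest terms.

Method: the blade images are trace-orthogonal — tr(rho(e_A) rho(e_B)^-1) = 4 if A = B and 0 otherwise — and rho(e_A)^-1 = (e_A)^2 * rho(e_A) with (e_A)^2 = +1 or -1, so the coefficient of e_A in the preimage is (e_A)^2 * tr(M rho(e_A))/4.
Nonzero projections over blades of grade <= 2: e3: (e3)^2 = -1, tr(M rho(e3)) = 16/3, coefficient -4/3; e23: (e23)^2 = -1, tr(M rho(e23)) = -10/3, coefficient 5/6. Every other blade of grade <= 2 projects to 0.
Answer: -4/3*e3 + 5/6*e23


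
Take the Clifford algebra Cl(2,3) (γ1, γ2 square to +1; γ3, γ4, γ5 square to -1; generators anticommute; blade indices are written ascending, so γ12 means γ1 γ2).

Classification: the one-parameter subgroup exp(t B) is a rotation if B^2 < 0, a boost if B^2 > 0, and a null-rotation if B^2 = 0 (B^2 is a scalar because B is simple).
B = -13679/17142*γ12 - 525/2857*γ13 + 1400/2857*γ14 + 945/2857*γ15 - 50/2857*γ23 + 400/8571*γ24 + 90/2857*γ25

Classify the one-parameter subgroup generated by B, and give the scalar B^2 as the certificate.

B^2 term by term: the squares give (-13679/17142)^2*(γ12)^2 + (-525/2857)^2*(γ13)^2 + (1400/2857)^2*(γ14)^2 + (945/2857)^2*(γ15)^2 + (-50/2857)^2*(γ23)^2 + (400/8571)^2*(γ24)^2 + (90/2857)^2*(γ25)^2 = 187115041/293848164*(-1) + 275625/8162449*(+1) + 1960000/8162449*(+1) + 893025/8162449*(+1) + 2500/8162449*(+1) + 160000/73462041*(+1) + 8100/8162449*(+1) = -1/4 (each basis 2-blade squares to minus the product of its generators' squares); cross terms between blades sharing an index anticommute and cancel; the commuting (index-disjoint) pairs give grade-4 terms 2*c*c'*(blade product), which cancel blade by blade — γ1234: 140000/8162449 - 140000/8162449 = 0; γ1235: 94500/8162449 - 94500/8162449 = 0; γ1245: -252000/8162449 + 252000/8162449 = 0 — confirming B is simple. So B^2 = -1/4.
Answer: rotation, certificate B^2 = -1/4. No conjugation can change B^2 = -1/4; the sign gives the class.


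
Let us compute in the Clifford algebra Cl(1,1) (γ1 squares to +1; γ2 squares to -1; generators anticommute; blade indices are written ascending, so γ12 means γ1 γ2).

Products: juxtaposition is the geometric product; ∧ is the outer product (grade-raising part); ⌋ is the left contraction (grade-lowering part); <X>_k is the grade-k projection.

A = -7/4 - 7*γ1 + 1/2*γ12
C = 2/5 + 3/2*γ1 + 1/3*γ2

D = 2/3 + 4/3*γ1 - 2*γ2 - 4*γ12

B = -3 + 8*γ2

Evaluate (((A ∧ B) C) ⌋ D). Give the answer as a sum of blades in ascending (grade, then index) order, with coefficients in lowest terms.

step 1: 21/4 + 21*γ1 - 14*γ2 - 115/2*γ12
step 2: 574/15 + 4253/120*γ1 + 412/5*γ2 + 5*γ12
step 3: 6527/30 - 12536/45*γ1 - 2183/10*γ2 - 2296/15*γ12
Answer: 6527/30 - 12536/45*γ1 - 2183/10*γ2 - 2296/15*γ12


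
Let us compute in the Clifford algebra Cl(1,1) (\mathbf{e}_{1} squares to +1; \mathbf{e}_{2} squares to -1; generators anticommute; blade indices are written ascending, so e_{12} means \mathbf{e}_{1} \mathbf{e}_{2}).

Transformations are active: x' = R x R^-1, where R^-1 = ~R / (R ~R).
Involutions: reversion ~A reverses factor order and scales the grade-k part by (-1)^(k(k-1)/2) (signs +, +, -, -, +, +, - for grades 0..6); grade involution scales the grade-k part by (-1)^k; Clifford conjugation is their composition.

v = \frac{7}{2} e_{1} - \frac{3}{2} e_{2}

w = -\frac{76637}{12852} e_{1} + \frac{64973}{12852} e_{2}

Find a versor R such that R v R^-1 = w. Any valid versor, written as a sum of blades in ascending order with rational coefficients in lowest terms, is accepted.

Why this works: both vectors square to 10, so q(v) = q(w) and R = v + w = -\frac{31655}{12852} e_{1} + \frac{45695}{12852} e_{2} carries v to w — its own direction survives, the complement (v - w)/2 flips.
Answer: -\frac{31655}{12852} e_{1} + \frac{45695}{12852} e_{2}


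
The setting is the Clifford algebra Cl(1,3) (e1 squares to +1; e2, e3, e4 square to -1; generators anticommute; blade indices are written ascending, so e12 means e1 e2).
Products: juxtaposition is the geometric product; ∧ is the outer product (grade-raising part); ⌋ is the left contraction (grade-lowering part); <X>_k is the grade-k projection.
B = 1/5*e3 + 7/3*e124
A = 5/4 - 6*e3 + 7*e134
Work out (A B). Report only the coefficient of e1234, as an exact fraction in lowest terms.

step 1: 6/5 + 1/4*e3 + 7/5*e14 - 49/3*e23 + 35/12*e124 - 14*e1234
Answer: -14


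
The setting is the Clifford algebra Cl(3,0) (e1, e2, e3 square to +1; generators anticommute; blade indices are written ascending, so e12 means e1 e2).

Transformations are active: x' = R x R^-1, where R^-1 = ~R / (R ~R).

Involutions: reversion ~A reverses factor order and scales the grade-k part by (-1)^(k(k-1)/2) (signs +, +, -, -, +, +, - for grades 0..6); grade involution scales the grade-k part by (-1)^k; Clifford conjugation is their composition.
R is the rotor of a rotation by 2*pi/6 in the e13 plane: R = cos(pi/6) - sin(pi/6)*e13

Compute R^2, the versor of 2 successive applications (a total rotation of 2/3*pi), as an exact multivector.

The rotor phase is half the rotation angle and phases add under composition, so 2 steps in the e13 plane accumulate phase 2*(pi/6) = pi/3: R^2 = cos(pi/3) - sin(pi/3)*e13.
cos(pi/3) = 1/2 and sin(pi/3) = sqrt(3)/2, so R^2 = 1/2 - sqrt(3)/2*e13. The net rotation is 2/3*pi; the rotor keeps the half-angle phase exactly.
Answer: 1/2 - sqrt(3)/2*e13


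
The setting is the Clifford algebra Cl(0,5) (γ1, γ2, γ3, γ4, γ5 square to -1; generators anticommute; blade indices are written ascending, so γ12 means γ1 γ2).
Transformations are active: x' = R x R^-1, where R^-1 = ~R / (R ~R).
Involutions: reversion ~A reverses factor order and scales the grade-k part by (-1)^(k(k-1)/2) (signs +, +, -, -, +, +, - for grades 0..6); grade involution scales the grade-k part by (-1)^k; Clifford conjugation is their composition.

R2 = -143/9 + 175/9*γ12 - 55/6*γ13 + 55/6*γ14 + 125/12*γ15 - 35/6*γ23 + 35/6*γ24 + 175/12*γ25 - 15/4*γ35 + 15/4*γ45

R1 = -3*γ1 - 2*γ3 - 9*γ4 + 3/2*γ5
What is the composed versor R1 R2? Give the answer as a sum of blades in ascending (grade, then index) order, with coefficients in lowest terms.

Distribute over the terms of R1 (each basis-blade product reordered to ascending indices, repeated generators contracted through their squares):
(-3*γ1) R2 = 143/3*γ1 + 175/3*γ2 - 55/2*γ3 + 55/2*γ4 + 125/4*γ5 + 35/2*γ123 - 35/2*γ124 - 175/4*γ125 + 45/4*γ135 - 45/4*γ145
(-2*γ3) R2 = 55/3*γ1 + 35/3*γ2 + 286/9*γ3 - 15/2*γ5 - 350/9*γ123 + 55/3*γ134 + 125/6*γ135 + 35/3*γ234 + 175/6*γ235 - 15/2*γ345
(-9*γ4) R2 = -165/2*γ1 - 105/2*γ2 + 143*γ4 + 135/4*γ5 - 175*γ124 + 165/2*γ134 + 375/4*γ145 + 105/2*γ234 + 525/4*γ245 - 135/4*γ345
(3/2*γ5) R2 = 125/8*γ1 + 175/8*γ2 - 45/8*γ3 + 45/8*γ4 - 143/6*γ5 + 175/6*γ125 - 55/4*γ135 + 55/4*γ145 - 35/4*γ235 + 35/4*γ245
Summing the partial products and collecting blades:
Answer: -7/8*γ1 + 315/8*γ2 - 97/72*γ3 + 1409/8*γ4 + 101/3*γ5 - 385/18*γ123 - 385/2*γ124 - 175/12*γ125 + 605/6*γ134 + 55/3*γ135 + 385/4*γ145 + 385/6*γ234 + 245/12*γ235 + 140*γ245 - 165/4*γ345


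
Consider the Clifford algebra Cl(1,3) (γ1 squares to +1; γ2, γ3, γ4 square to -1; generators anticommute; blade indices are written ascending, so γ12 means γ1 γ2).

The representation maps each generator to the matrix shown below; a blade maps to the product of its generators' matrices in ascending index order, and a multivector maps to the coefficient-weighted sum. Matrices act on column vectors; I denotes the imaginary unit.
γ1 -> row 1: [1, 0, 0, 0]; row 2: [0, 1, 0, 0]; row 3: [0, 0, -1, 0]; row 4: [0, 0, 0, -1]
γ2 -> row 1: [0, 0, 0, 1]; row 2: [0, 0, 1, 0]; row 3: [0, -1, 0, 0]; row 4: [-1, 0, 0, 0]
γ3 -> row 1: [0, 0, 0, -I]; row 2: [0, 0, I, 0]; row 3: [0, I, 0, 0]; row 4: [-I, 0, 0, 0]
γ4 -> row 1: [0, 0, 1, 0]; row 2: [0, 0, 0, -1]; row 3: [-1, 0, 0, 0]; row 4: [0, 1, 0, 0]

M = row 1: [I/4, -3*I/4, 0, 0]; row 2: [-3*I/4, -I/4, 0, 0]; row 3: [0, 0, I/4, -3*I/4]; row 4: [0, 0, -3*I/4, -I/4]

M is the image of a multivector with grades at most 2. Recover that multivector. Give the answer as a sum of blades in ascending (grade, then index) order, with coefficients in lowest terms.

Method: the blade images are trace-orthogonal — tr(rho(e_A) rho(e_B)^-1) = 4 if A = B and 0 otherwise — and rho(e_A)^-1 = (e_A)^2 * rho(e_A) with (e_A)^2 = +1 or -1, so the coefficient of e_A in the preimage is (e_A)^2 * tr(M rho(e_A))/4.
Nonzero projections over blades of grade <= 2: γ23: (γ23)^2 = -1, tr(M rho(γ23)) = 1, coefficient -1/4; γ34: (γ34)^2 = -1, tr(M rho(γ34)) = -3, coefficient 3/4. Every other blade of grade <= 2 projects to 0.
Answer: -1/4*γ23 + 3/4*γ34


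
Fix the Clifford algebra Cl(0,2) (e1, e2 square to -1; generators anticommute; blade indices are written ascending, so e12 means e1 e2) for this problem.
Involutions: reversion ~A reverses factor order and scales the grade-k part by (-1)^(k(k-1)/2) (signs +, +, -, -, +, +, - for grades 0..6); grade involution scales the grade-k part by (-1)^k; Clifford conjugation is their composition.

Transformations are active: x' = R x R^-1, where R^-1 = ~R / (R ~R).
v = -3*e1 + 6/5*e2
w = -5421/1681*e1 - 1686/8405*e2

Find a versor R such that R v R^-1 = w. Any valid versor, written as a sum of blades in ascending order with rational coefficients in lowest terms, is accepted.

The midline construction: v and w both square to -261/25, so reflecting in their sum -10464/1681*e1 + 1680/1681*e2 exchanges them.
Answer: -10464/1681*e1 + 1680/1681*e2


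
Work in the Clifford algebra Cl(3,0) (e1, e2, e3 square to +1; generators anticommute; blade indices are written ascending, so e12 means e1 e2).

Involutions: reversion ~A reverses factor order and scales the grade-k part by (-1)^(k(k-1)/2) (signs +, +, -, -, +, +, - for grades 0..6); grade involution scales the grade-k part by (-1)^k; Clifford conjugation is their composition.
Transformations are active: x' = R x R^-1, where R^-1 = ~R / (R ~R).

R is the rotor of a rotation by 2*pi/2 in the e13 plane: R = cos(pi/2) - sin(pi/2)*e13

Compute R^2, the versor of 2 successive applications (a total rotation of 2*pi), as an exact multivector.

The rotor phase is half the rotation angle and phases add under composition, so 2 steps in the e13 plane accumulate phase 2*(pi/2) = pi: R^2 = cos(pi) - sin(pi)*e13.
cos(pi) = -1 and sin(pi) = 0, so R^2 = -1. The total rotation 2*pi is 1 full turn, so every vector returns to itself, yet the rotor is -1, on the OTHER sheet of the double cover (an odd number of 2*pi turns).
Answer: -1


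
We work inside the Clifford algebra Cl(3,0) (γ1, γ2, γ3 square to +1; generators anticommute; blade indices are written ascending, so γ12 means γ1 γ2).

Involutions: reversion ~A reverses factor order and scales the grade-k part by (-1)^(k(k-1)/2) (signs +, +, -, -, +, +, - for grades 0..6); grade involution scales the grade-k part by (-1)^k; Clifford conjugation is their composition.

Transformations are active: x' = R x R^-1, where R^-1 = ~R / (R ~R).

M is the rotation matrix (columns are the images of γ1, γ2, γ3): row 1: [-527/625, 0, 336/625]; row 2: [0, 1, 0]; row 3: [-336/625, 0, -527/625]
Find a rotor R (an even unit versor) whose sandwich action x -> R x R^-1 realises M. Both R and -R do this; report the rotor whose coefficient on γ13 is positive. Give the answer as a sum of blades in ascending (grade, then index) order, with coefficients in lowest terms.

Method: write R = a + b12*γ12 + b13*γ13 + b23*γ23 with a^2 + b12^2 + b13^2 + b23^2 = 1 (so R^-1 = ~R). Expanding the columns R e_j ~R gives tr M = 4a^2 - 1 and, from the antisymmetric part, M21 - M12 = -4a*b12, M13 - M31 = 4a*b13, M32 - M23 = -4a*b23.
Here tr M = -429/625, so a^2 = (1 + tr M)/4 = 49/625 and a = ±7/25. Taking a = 7/25: M21 - M12 = 0, M13 - M31 = 672/625, M32 - M23 = 0, giving b12 = 0, b13 = 24/25, b23 = 0, i.e. R = 7/25 + 24/25*γ13.
Its γ13 coefficient is already positive.
Answer: 7/25 + 24/25*γ13. Key observation: the double cover Spin(3) -> SO(3) sends R and -R to the same matrix (trace -429/625 here), so the stated sign of the γ13 coefficient is what selects one sheet.


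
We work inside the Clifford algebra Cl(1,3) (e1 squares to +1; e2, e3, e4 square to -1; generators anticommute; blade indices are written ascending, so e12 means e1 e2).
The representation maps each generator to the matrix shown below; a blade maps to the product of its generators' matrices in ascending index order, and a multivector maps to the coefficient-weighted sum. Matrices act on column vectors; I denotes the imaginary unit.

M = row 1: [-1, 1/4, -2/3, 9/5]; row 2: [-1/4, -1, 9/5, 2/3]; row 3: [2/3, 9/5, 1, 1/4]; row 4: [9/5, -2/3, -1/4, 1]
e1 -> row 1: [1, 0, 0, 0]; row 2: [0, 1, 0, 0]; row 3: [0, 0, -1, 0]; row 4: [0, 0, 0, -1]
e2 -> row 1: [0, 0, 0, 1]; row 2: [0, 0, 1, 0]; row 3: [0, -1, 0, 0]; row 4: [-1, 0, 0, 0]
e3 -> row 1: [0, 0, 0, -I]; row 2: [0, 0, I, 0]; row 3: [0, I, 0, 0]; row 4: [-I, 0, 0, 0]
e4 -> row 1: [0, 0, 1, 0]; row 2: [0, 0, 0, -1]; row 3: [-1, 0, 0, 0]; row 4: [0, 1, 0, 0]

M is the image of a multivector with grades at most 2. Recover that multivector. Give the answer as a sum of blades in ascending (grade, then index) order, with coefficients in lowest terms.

Method: the blade images are trace-orthogonal — tr(rho(e_A) rho(e_B)^-1) = 4 if A = B and 0 otherwise — and rho(e_A)^-1 = (e_A)^2 * rho(e_A) with (e_A)^2 = +1 or -1, so the coefficient of e_A in the preimage is (e_A)^2 * tr(M rho(e_A))/4.
Nonzero projections over blades of grade <= 2: e1: (e1)^2 = +1, tr(M rho(e1)) = -4, coefficient -1; e4: (e4)^2 = -1, tr(M rho(e4)) = 8/3, coefficient -2/3; e12: (e12)^2 = +1, tr(M rho(e12)) = 36/5, coefficient 9/5; e24: (e24)^2 = -1, tr(M rho(e24)) = -1, coefficient 1/4. Every other blade of grade <= 2 projects to 0.
Answer: -e1 - 2/3*e4 + 9/5*e12 + 1/4*e24


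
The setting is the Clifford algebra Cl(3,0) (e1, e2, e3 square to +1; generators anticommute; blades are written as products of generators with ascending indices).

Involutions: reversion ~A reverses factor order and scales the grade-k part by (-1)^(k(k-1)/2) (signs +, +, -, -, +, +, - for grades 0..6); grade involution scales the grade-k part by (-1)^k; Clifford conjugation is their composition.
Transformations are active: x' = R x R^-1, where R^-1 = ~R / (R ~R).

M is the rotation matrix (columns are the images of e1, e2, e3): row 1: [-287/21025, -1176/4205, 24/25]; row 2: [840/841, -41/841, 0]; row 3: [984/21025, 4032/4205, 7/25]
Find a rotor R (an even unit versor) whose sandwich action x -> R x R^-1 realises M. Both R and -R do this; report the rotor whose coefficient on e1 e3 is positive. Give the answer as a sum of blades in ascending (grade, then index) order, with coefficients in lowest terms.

Method: write R = a + b12*e1 e2 + b13*e1 e3 + b23*e2 e3 with a^2 + b12^2 + b13^2 + b23^2 = 1 (so R^-1 = ~R). Expanding the columns R e_j ~R gives tr M = 4a^2 - 1 and, from the antisymmetric part, M21 - M12 = -4a*b12, M13 - M31 = 4a*b13, M32 - M23 = -4a*b23.
Here tr M = 183/841, so a^2 = (1 + tr M)/4 = 256/841 and a = ±16/29. Taking a = 16/29: M21 - M12 = 5376/4205, M13 - M31 = 768/841, M32 - M23 = 4032/4205, giving b12 = -84/145, b13 = 12/29, b23 = -63/145, i.e. R = 16/29 - 84/145*e1 e2 + 12/29*e1 e3 - 63/145*e2 e3.
Its e1 e3 coefficient is already positive.
Answer: 16/29 - 84/145*e1 e2 + 12/29*e1 e3 - 63/145*e2 e3. Note: both R and -R realise this M (trace 183/841); the covering map identifies them, and the e1 e3-coefficient sign is the tie-breaker.


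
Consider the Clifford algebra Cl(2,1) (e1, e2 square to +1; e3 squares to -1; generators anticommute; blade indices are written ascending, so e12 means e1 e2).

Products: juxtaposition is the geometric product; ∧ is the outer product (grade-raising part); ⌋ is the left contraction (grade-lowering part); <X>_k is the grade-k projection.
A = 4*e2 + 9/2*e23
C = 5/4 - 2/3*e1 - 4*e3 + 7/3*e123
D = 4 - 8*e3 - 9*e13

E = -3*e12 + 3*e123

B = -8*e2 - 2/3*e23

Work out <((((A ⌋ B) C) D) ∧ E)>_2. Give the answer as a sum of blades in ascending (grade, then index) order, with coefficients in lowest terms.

step 1: -35 - 8/3*e3
step 2: -653/12 + 70/3*e1 + 410/3*e3 + 56/9*e12 - 16/9*e13 - 245/3*e123
step 3: 2675/3 - 10358/9*e1 - 735*e2 + 772*e3 - 5656/9*e12 + 10655/36*e13 + 56*e23 - 3388/9*e123
step 4: -2675*e12 + 359*e123
step 5: -2675*e12
Answer: -2675*e12


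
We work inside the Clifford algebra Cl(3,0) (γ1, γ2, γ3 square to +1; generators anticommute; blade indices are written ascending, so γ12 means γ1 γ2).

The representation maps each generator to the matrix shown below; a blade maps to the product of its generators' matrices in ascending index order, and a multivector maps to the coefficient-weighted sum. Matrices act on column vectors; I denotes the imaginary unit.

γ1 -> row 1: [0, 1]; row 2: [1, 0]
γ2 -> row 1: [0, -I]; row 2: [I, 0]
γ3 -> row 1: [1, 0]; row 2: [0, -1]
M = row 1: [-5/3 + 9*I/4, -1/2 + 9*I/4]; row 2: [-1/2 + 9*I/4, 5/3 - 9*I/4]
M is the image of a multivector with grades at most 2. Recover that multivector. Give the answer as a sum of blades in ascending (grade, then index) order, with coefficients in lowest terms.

Method: 1, rho(γ1), rho(γ2), rho(γ3) form a trace-orthogonal basis of the 2x2 complex matrices (tr(X Y) = 2 if X = Y, else 0), so M = m0*1 + m1*rho(γ1) + m2*rho(γ2) + m3*rho(γ3) with m0 = tr(M)/2 = 0, m1 = tr(M rho(γ1))/2 = -1/2 + 9*I/4, m2 = tr(M rho(γ2))/2 = 0, m3 = tr(M rho(γ3))/2 = -5/3 + 9*I/4.
Multiplying table entries, the bivector images are rho(γ12) = I*rho(γ3), rho(γ13) = -I*rho(γ2), rho(γ23) = I*rho(γ1); with real blade coefficients the real parts of m0..m3 are the coefficients of 1, γ1, γ2, γ3 and the imaginary parts give the bivectors (γ23: Im m1, γ13: -Im m2, γ12: Im m3).
Answer: -1/2*γ1 - 5/3*γ3 + 9/4*γ12 + 9/4*γ23


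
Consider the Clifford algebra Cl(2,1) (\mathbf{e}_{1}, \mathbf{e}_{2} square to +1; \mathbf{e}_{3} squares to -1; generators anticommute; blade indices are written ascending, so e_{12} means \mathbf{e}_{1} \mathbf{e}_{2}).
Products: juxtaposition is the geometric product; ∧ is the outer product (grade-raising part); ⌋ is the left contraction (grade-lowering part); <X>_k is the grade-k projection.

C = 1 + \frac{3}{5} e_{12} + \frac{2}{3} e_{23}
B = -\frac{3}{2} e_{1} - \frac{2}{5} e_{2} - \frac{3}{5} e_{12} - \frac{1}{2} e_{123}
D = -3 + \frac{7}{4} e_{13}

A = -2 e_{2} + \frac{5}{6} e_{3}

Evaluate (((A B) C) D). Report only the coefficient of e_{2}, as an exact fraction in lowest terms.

step 1: \frac{4}{5} - \frac{6}{5} e_{1} - \frac{31}{12} e_{12} + \frac{1}{4} e_{13} + \frac{1}{3} e_{23} - \frac{1}{2} e_{123}
step 2: \frac{463}{180} - \frac{23}{15} e_{1} - \frac{18}{25} e_{2} + \frac{3}{10} e_{3} - \frac{581}{300} e_{12} - \frac{301}{180} e_{13} + \frac{61}{60} e_{23} - \frac{13}{10} e_{123}
step 3: -\frac{7663}{720} + \frac{41}{8} e_{1} + \frac{887}{200} e_{2} - \frac{43}{12} e_{3} + \frac{4837}{1200} e_{12} + \frac{6853}{720} e_{13} + \frac{407}{1200} e_{23} + \frac{129}{25} e_{123}
Answer: \frac{887}{200}


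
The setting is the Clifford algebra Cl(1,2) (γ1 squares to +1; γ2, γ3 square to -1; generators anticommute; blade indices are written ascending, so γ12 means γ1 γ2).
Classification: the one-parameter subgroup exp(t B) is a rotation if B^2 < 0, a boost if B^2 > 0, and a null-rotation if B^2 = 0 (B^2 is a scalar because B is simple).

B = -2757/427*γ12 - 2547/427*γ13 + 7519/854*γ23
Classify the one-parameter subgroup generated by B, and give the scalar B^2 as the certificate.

B^2 term by term: the squares give (-2757/427)^2*(γ12)^2 + (-2547/427)^2*(γ13)^2 + (7519/854)^2*(γ23)^2 = 7601049/182329*(+1) + 6487209/182329*(+1) + 56535361/729316*(-1) = -1/4 (each basis 2-blade squares to minus the product of its generators' squares); cross terms between blades sharing an index anticommute and cancel. So B^2 = -1/4.
Answer: rotation, certificate B^2 = -1/4. Check the certificate: B^2 = -1/4, and that sign is decisive whatever form B takes.


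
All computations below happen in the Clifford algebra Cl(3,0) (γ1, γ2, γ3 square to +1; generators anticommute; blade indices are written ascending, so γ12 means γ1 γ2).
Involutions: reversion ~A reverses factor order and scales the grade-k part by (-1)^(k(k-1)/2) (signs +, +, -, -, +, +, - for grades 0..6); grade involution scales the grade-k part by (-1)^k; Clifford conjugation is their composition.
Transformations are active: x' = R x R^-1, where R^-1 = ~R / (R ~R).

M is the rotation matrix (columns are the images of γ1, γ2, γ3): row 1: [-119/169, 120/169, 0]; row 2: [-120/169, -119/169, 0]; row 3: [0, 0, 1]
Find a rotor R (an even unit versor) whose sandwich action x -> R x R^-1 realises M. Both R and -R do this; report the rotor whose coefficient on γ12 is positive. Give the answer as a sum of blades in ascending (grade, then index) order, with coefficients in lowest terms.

Method: write R = a + b12*γ12 + b13*γ13 + b23*γ23 with a^2 + b12^2 + b13^2 + b23^2 = 1 (so R^-1 = ~R). Expanding the columns R e_j ~R gives tr M = 4a^2 - 1 and, from the antisymmetric part, M21 - M12 = -4a*b12, M13 - M31 = 4a*b13, M32 - M23 = -4a*b23.
Here tr M = -69/169, so a^2 = (1 + tr M)/4 = 25/169 and a = ±5/13. Taking a = 5/13: M21 - M12 = -240/169, M13 - M31 = 0, M32 - M23 = 0, giving b12 = 12/13, b13 = 0, b23 = 0, i.e. R = 5/13 + 12/13*γ12.
Its γ12 coefficient is already positive.
Answer: 5/13 + 12/13*γ12. Recall the cover is two-to-one: with M of trace -69/169, both preimages act alike, and the stated γ12 sign chooses the sheet.


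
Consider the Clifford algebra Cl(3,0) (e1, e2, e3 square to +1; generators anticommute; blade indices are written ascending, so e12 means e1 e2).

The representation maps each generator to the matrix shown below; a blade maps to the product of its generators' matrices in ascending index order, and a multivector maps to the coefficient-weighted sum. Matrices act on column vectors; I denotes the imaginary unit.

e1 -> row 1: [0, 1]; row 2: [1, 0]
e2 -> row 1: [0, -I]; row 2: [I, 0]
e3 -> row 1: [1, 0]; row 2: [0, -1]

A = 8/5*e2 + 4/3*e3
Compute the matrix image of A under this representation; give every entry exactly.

M = (8/5)*rho(e2) + (4/3)*rho(e3), summed entrywise:
Answer: row 1: [4/3, -8*I/5]; row 2: [8*I/5, -4/3]


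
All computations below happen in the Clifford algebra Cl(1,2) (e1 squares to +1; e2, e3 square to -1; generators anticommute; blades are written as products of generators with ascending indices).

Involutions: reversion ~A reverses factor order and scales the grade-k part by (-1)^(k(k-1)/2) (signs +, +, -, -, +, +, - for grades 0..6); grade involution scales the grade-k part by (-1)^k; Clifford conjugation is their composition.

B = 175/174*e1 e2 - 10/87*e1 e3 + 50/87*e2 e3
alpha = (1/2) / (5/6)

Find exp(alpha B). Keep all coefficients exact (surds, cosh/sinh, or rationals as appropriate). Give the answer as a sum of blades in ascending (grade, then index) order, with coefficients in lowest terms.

B^2 term by term: the squares give (175/174)^2*(e1 e2)^2 + (-10/87)^2*(e1 e3)^2 + (50/87)^2*(e2 e3)^2 = 30625/30276*(+1) + 100/7569*(+1) + 2500/7569*(-1) = 25/36 (each basis 2-blade squares to minus the product of its generators' squares); cross terms between blades sharing an index anticommute and cancel. So B^2 = 25/36.
B^2 = 25/36 — the series telescopes hyperbolically here: l = 5/6, alpha*l = 1/2, so exp(alpha B) = cosh(1/2) + (sinh(1/2)/(5/6))*B = cosh(1/2) + (6*sinh(1/2)/5)*B.
Answer: cosh(1/2) + 35*sinh(1/2)/29*e1 e2 - 4*sinh(1/2)/29*e1 e3 + 20*sinh(1/2)/29*e2 e3


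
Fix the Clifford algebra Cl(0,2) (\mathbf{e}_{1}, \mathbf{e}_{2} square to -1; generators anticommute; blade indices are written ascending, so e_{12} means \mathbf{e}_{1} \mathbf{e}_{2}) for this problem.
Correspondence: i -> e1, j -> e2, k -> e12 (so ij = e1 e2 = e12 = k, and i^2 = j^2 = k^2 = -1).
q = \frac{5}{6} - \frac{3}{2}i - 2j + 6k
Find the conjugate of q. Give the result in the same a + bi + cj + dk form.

In blades: q = \frac{5}{6} - \frac{3}{2} e_{1} - 2 e_{2} + 6 e_{12}.
Conjugation here is Clifford conjugation: the scalar is fixed and the grade-1 and grade-2 blades all flip sign, giving \frac{5}{6} + \frac{3}{2} e_{1} + 2 e_{2} - 6 e_{12}; translating back:
Answer: \frac{5}{6} + \frac{3}{2}i + 2j - 6k


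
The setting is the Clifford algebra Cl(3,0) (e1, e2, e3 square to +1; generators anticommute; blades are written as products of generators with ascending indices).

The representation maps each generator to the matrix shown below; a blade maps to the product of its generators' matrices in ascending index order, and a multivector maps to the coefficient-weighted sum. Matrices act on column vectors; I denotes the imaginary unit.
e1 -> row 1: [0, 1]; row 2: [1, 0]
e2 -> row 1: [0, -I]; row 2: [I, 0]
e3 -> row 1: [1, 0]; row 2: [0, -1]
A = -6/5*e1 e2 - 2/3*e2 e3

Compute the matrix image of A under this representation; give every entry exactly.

Bivector images (products of the table entries): rho(e1 e2) = rho(e1)rho(e2) = row 1: [I, 0]; row 2: [0, -I]; rho(e2 e3) = rho(e2)rho(e3) = row 1: [0, I]; row 2: [I, 0].
M = (-6/5)*rho(e1 e2) + (-2/3)*rho(e2 e3), summed entrywise:
Answer: row 1: [-6*I/5, -2*I/3]; row 2: [-2*I/3, 6*I/5]


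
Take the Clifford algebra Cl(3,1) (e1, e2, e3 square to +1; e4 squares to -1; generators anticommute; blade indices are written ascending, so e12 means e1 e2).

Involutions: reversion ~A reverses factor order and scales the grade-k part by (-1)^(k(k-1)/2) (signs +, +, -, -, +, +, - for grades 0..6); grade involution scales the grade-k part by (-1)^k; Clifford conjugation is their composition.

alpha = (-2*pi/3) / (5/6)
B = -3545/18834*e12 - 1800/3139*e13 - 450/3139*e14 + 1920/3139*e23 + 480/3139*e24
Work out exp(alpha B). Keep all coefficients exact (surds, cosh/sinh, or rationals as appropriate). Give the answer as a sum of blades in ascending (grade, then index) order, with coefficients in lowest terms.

B^2 term by term: the squares give (-3545/18834)^2*(e12)^2 + (-1800/3139)^2*(e13)^2 + (-450/3139)^2*(e14)^2 + (1920/3139)^2*(e23)^2 + (480/3139)^2*(e24)^2 = 12567025/354719556*(-1) + 3240000/9853321*(-1) + 202500/9853321*(+1) + 3686400/9853321*(-1) + 230400/9853321*(+1) = -25/36 (each basis 2-blade squares to minus the product of its generators' squares); cross terms between blades sharing an index anticommute and cancel; the commuting (index-disjoint) pairs give grade-4 terms 2*c*c'*(blade product), which cancel blade by blade — e1234: 1728000/9853321 - 1728000/9853321 = 0 — confirming B is simple. So B^2 = -25/36.
B^2 = -25/36 — since the square is negative, the closed form is circular: l = 5/6, alpha*l = -2*pi/3, so exp(alpha B) = cos(-2*pi/3) + (sin(-2*pi/3)/(5/6))*B = -1/2 + (-3*sqrt(3)/5)*B.
Answer: -1/2 + 709*sqrt(3)/6278*e12 + 1080*sqrt(3)/3139*e13 + 270*sqrt(3)/3139*e14 - 1152*sqrt(3)/3139*e23 - 288*sqrt(3)/3139*e24


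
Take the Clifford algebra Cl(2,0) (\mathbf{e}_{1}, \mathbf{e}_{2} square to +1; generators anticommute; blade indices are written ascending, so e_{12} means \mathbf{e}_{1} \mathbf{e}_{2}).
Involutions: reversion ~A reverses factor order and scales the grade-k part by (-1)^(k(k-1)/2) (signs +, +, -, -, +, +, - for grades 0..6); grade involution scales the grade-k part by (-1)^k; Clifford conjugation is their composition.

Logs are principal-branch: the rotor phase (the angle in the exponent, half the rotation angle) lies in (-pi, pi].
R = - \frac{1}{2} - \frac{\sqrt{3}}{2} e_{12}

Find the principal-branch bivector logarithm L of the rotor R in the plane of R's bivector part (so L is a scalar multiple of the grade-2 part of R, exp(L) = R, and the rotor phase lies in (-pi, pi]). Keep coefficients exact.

The scalar part of R is - \frac{1}{2}, which pins the rotor phase on the principal branch; dividing the bivector part by the sine of that phase recovers the unit plane, and L is the phase times that plane.
Concretely: cos(phase) = - \frac{1}{2} gives phase = ±\frac{2 \pi}{3}, and since phase/sin(phase) is even the sign is immaterial: L = (phase/sin(phase)) * <R>_2 = (\frac{4 \sqrt{3} \pi}{9}) * <R>_2.
Answer: - \frac{2 \pi}{3} e_{12}


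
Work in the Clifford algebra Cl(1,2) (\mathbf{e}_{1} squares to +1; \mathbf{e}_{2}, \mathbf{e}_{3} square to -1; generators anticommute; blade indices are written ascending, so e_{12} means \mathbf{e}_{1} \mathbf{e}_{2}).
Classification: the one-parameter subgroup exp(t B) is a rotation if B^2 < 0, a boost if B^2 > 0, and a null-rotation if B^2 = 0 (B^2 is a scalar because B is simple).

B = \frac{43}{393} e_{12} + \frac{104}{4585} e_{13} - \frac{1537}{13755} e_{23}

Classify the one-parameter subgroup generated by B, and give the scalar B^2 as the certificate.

B^2 term by term: the squares give (\frac{43}{393})^2*(e_{12})^2 + (\frac{104}{4585})^2*(e_{13})^2 + (-\frac{1537}{13755})^2*(e_{23})^2 = \frac{1849}{154449}*(+1) + \frac{10816}{21022225}*(+1) + \frac{2362369}{189200025}*(-1) = 0 (each basis 2-blade squares to minus the product of its generators' squares); cross terms between blades sharing an index anticommute and cancel. So B^2 = 0.
Answer: null-rotation, certificate B^2 = 0. The class reads off the invariant scalar 0 directly.


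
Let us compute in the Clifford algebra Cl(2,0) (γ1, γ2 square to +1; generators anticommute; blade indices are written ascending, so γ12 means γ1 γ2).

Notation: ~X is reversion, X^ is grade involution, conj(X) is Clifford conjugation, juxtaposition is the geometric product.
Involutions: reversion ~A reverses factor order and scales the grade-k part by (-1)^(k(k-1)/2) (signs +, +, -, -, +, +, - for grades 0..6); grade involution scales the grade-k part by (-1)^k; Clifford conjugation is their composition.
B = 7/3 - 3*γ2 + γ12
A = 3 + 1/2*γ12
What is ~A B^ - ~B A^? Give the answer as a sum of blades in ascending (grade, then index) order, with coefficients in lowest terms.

first term: 15/2 - 3/2*γ1 + 9*γ2 + 11/6*γ12
second term: 15/2 + 3/2*γ1 - 9*γ2 - 11/6*γ12
Answer: -3*γ1 + 18*γ2 + 11/3*γ12


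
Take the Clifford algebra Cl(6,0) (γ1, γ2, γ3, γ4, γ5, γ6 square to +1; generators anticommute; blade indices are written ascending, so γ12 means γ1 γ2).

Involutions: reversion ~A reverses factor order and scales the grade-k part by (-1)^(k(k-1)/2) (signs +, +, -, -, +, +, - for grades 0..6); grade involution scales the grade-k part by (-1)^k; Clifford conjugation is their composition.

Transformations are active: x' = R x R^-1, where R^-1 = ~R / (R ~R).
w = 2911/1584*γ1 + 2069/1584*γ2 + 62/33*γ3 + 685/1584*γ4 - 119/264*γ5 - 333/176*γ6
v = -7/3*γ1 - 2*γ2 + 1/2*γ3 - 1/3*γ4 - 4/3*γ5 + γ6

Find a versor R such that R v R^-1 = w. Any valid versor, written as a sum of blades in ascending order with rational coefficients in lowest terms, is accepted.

Take R = v + w = -785/1584*γ1 - 1099/1584*γ2 + 157/66*γ3 + 157/1584*γ4 - 157/88*γ5 - 157/176*γ6. Because q(v) = q(w) = 151/12, conjugation by R sends v exactly to w.
Answer: -785/1584*γ1 - 1099/1584*γ2 + 157/66*γ3 + 157/1584*γ4 - 157/88*γ5 - 157/176*γ6


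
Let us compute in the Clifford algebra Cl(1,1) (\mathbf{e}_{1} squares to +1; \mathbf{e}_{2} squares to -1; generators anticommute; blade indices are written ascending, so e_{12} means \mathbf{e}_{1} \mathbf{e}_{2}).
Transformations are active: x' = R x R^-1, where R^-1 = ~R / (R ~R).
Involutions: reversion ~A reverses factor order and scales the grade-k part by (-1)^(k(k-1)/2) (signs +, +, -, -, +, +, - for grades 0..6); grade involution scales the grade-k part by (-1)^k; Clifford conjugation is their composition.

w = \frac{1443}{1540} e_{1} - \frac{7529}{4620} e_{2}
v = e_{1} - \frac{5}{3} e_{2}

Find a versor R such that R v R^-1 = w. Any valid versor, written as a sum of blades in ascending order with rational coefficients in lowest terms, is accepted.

Key observation: q(v) = q(w) = -\frac{16}{9} (sandwiches preserve the norm), so R = v + w = \frac{2983}{1540} e_{1} - \frac{15229}{4620} e_{2} works whenever it is invertible — the component of v along it is kept and (v - w)/2 reverses, sending v to w.
Answer: \frac{2983}{1540} e_{1} - \frac{15229}{4620} e_{2}


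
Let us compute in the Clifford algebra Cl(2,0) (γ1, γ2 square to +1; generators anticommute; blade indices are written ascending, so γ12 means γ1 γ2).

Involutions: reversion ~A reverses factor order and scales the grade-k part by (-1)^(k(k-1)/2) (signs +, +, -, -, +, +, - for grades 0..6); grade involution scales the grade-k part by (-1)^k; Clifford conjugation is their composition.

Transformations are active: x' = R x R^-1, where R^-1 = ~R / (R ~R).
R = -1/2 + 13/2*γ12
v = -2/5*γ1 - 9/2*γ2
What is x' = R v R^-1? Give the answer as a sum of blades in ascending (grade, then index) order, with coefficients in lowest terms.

~R = -1/2 - 13/2*γ12, and R ~R = 85/2, so R^-1 = ~R / (85/2).
R v = -581/20*γ1 + 97/20*γ2
Answer: 921/850*γ1 + 1864/425*γ2


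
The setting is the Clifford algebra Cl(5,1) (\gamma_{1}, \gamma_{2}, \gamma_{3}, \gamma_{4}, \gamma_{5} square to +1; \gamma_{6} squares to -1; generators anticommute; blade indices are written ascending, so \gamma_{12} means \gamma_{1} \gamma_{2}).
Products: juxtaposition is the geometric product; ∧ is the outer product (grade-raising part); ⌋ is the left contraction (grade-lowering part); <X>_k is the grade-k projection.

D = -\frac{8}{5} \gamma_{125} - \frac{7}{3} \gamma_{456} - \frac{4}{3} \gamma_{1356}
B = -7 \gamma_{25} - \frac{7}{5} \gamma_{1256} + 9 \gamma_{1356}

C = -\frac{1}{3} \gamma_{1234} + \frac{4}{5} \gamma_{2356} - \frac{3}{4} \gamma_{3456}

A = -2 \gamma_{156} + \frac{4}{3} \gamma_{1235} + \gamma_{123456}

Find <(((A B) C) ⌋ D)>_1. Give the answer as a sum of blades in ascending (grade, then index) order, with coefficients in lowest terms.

step 1: \frac{14}{5} \gamma_{2} - 18 \gamma_{3} - \frac{28}{3} \gamma_{13} + 9 \gamma_{24} + 12 \gamma_{26} + \frac{7}{5} \gamma_{34} + \frac{28}{15} \gamma_{36} - 14 \gamma_{126} + 7 \gamma_{1346}
step 2: \frac{7}{15} \gamma_{12} - 3 \gamma_{13} + \frac{21}{4} \gamma_{15} + \frac{28}{9} \gamma_{24} - \frac{112}{75} \gamma_{25} + \frac{7}{3} \gamma_{26} + \frac{48}{5} \gamma_{35} - \frac{7}{5} \gamma_{45} + \frac{21}{20} \gamma_{56} + 6 \gamma_{124} + \frac{14}{15} \gamma_{134} - \frac{56}{5} \gamma_{135} + \frac{72}{5} \gamma_{256} - \frac{14}{3} \gamma_{346} + \frac{56}{25} \gamma_{356} + \frac{27}{2} \gamma_{456} - \frac{28}{5} \gamma_{1245} - \frac{28}{45} \gamma_{1246} + \frac{112}{15} \gamma_{1256} + 4 \gamma_{1346} + 7 \gamma_{1456} - 9 \gamma_{2345} + \frac{27}{4} \gamma_{2356} - \frac{28}{25} \gamma_{2456} + \frac{36}{5} \gamma_{3456} + \frac{21}{2} \gamma_{12345} - \frac{21}{10} \gamma_{23456}
step 3: -\frac{63}{2} + \frac{224}{375} \gamma_{1} - \frac{42}{5} \gamma_{2} - \frac{49}{20} \gamma_{4} + \frac{56}{75} \gamma_{5} - \frac{91}{5} \gamma_{6} - \frac{7}{5} \gamma_{13} + \frac{64}{5} \gamma_{16} - 7 \gamma_{36} - 4 \gamma_{56}
step 4: \frac{224}{375} \gamma_{1} - \frac{42}{5} \gamma_{2} - \frac{49}{20} \gamma_{4} + \frac{56}{75} \gamma_{5} - \frac{91}{5} \gamma_{6}
Answer: \frac{224}{375} \gamma_{1} - \frac{42}{5} \gamma_{2} - \frac{49}{20} \gamma_{4} + \frac{56}{75} \gamma_{5} - \frac{91}{5} \gamma_{6}


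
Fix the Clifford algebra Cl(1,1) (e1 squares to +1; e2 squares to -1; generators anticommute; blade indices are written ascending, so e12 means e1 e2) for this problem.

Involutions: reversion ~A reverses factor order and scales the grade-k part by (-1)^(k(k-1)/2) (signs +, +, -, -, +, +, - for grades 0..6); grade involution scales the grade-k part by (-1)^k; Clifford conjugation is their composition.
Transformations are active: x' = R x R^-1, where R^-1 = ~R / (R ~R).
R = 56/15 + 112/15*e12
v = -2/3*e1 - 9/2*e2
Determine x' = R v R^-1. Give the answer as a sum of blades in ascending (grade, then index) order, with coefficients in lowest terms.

~R = 56/15 - 112/15*e12, and R ~R = -3136/75, so R^-1 = ~R / (-3136/75).
R v = 280/9*e1 - 532/45*e2
Answer: -44/9*e1 + 119/18*e2


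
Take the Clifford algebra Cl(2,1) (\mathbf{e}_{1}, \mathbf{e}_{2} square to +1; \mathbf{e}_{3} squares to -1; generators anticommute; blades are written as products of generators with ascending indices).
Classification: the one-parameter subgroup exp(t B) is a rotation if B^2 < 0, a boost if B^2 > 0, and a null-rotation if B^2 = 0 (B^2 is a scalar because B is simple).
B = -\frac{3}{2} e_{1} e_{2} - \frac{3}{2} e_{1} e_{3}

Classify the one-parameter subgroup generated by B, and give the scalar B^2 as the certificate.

B^2 term by term: the squares give (-\frac{3}{2})^2*(e_{1} e_{2})^2 + (-\frac{3}{2})^2*(e_{1} e_{3})^2 = \frac{9}{4}*(-1) + \frac{9}{4}*(+1) = 0 (each basis 2-blade squares to minus the product of its generators' squares); cross terms between blades sharing an index anticommute and cancel. So B^2 = 0.
Answer: null-rotation, certificate B^2 = 0. Why this suffices: the scalar 0 survives any versor conjugation, so its sign alone determines the class however B is presented.


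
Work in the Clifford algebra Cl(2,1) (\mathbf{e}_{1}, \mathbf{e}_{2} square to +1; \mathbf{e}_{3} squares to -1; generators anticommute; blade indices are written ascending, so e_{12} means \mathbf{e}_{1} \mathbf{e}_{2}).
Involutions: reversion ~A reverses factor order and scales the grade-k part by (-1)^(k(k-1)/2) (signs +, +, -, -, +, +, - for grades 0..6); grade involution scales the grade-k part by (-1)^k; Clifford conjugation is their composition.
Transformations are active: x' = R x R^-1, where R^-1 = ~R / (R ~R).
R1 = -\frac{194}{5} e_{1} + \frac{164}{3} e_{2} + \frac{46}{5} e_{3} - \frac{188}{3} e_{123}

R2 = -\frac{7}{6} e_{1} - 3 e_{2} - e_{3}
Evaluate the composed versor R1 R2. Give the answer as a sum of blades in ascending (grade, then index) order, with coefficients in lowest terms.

Distribute over the terms of R2 (each basis-blade product reordered to ascending indices, repeated generators contracted through their squares):
R1 (-\frac{7}{6} e_{1}) = \frac{679}{15} + \frac{574}{9} e_{12} + \frac{161}{15} e_{13} + \frac{658}{9} e_{23}
R1 (-3 e_{2}) = -164 + \frac{582}{5} e_{12} - 188 e_{13} + \frac{138}{5} e_{23}
R1 (-e_{3}) = \frac{46}{5} - \frac{188}{3} e_{12} + \frac{194}{5} e_{13} - \frac{164}{3} e_{23}
Summing the partial products and collecting blades:
Answer: -\frac{1643}{15} + \frac{5288}{45} e_{12} - \frac{2077}{15} e_{13} + \frac{2072}{45} e_{23}
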